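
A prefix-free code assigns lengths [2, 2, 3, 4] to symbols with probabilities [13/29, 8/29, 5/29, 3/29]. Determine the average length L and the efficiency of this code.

Average length L = Σ p_i × l_i = 2.3793 bits
Entropy H = 1.8073 bits
Efficiency η = H/L × 100% = 75.96%


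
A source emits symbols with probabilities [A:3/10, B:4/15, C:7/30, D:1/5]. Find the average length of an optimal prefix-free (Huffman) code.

Huffman tree construction:
Combine smallest probabilities repeatedly
Resulting codes:
  A: 11 (length 2)
  B: 10 (length 2)
  C: 01 (length 2)
  D: 00 (length 2)
Average length = Σ p(s) × length(s) = 2.0000 bits


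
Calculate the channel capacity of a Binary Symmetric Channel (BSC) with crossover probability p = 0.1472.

For BSC with error probability p:
C = 1 - H(p) where H(p) is binary entropy
H(0.1472) = -0.1472 × log₂(0.1472) - 0.8528 × log₂(0.8528)
H(p) = 0.6028
C = 1 - 0.6028 = 0.3972 bits/use


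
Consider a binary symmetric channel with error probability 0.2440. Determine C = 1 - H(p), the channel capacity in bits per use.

For BSC with error probability p:
C = 1 - H(p) where H(p) is binary entropy
H(0.2440) = -0.2440 × log₂(0.2440) - 0.7560 × log₂(0.7560)
H(p) = 0.8016
C = 1 - 0.8016 = 0.1984 bits/use


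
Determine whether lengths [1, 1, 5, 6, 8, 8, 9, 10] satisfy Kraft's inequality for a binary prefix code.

Kraft inequality: Σ 2^(-l_i) ≤ 1 for prefix-free code
Calculating: 2^(-1) + 2^(-1) + 2^(-5) + 2^(-6) + 2^(-8) + 2^(-8) + 2^(-9) + 2^(-10)
= 0.5 + 0.5 + 0.03125 + 0.015625 + 0.00390625 + 0.00390625 + 0.001953125 + 0.0009765625
= 1.0576
Since 1.0576 > 1, prefix-free code does not exist


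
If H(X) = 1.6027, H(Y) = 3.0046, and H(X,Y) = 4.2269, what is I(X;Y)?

I(X;Y) = H(X) + H(Y) - H(X,Y)
I(X;Y) = 1.6027 + 3.0046 - 4.2269 = 0.3804 bits


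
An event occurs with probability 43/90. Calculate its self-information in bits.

Information content I(x) = -log₂(p(x))
I = -log₂(43/90) = -log₂(0.4778)
I = 1.0656 bits


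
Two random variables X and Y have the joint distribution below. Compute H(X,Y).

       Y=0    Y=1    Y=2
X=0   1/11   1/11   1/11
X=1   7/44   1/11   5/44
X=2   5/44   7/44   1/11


H(X,Y) = -Σ p(x,y) log₂ p(x,y)
  p(0,0)=1/11: -0.0909 × log₂(0.0909) = 0.3145
  p(0,1)=1/11: -0.0909 × log₂(0.0909) = 0.3145
  p(0,2)=1/11: -0.0909 × log₂(0.0909) = 0.3145
  p(1,0)=7/44: -0.1591 × log₂(0.1591) = 0.4219
  p(1,1)=1/11: -0.0909 × log₂(0.0909) = 0.3145
  p(1,2)=5/44: -0.1136 × log₂(0.1136) = 0.3565
  p(2,0)=5/44: -0.1136 × log₂(0.1136) = 0.3565
  p(2,1)=7/44: -0.1591 × log₂(0.1591) = 0.4219
  p(2,2)=1/11: -0.0909 × log₂(0.0909) = 0.3145
H(X,Y) = 3.1294 bits


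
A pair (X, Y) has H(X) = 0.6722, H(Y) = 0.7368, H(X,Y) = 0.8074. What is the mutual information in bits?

I(X;Y) = H(X) + H(Y) - H(X,Y)
I(X;Y) = 0.6722 + 0.7368 - 0.8074 = 0.6016 bits


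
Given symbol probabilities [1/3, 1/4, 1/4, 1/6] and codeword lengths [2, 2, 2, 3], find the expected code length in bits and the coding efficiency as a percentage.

Average length L = Σ p_i × l_i = 2.1667 bits
Entropy H = 1.9591 bits
Efficiency η = H/L × 100% = 90.42%


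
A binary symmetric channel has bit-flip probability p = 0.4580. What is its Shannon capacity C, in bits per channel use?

For BSC with error probability p:
C = 1 - H(p) where H(p) is binary entropy
H(0.4580) = -0.4580 × log₂(0.4580) - 0.5420 × log₂(0.5420)
H(p) = 0.9949
C = 1 - 0.9949 = 0.0051 bits/use


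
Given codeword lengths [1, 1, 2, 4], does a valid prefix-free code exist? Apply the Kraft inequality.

Kraft inequality: Σ 2^(-l_i) ≤ 1 for prefix-free code
Calculating: 2^(-1) + 2^(-1) + 2^(-2) + 2^(-4)
= 0.5 + 0.5 + 0.25 + 0.0625
= 1.3125
Since 1.3125 > 1, prefix-free code does not exist


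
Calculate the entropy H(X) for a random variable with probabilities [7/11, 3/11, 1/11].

H(X) = -Σ p(x) log₂ p(x)
  -7/11 × log₂(7/11) = 0.4150
  -3/11 × log₂(3/11) = 0.5112
  -1/11 × log₂(1/11) = 0.3145
H(X) = 1.2407 bits


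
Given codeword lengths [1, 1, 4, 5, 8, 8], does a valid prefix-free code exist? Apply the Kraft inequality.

Kraft inequality: Σ 2^(-l_i) ≤ 1 for prefix-free code
Calculating: 2^(-1) + 2^(-1) + 2^(-4) + 2^(-5) + 2^(-8) + 2^(-8)
= 0.5 + 0.5 + 0.0625 + 0.03125 + 0.00390625 + 0.00390625
= 1.1016
Since 1.1016 > 1, prefix-free code does not exist


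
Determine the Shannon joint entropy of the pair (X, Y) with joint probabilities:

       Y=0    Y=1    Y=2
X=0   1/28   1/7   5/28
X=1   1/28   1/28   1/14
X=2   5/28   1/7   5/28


H(X,Y) = -Σ p(x,y) log₂ p(x,y)
  p(0,0)=1/28: -0.0357 × log₂(0.0357) = 0.1717
  p(0,1)=1/7: -0.1429 × log₂(0.1429) = 0.4011
  p(0,2)=5/28: -0.1786 × log₂(0.1786) = 0.4438
  p(1,0)=1/28: -0.0357 × log₂(0.0357) = 0.1717
  p(1,1)=1/28: -0.0357 × log₂(0.0357) = 0.1717
  p(1,2)=1/14: -0.0714 × log₂(0.0714) = 0.2720
  p(2,0)=5/28: -0.1786 × log₂(0.1786) = 0.4438
  p(2,1)=1/7: -0.1429 × log₂(0.1429) = 0.4011
  p(2,2)=5/28: -0.1786 × log₂(0.1786) = 0.4438
H(X,Y) = 2.9206 bits


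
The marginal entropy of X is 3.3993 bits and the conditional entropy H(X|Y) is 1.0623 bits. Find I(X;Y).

I(X;Y) = H(X) - H(X|Y)
I(X;Y) = 3.3993 - 1.0623 = 2.337 bits


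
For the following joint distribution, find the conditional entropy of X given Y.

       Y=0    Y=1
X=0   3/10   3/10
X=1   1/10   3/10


H(X|Y) = Σ_y p(y) H(X|Y=y)
  p(Y=0) = 2/5, H(X|Y=0) = 0.8113
  p(Y=1) = 3/5, H(X|Y=1) = 1.0000
H(X|Y) = 0.4000×0.8113 + 0.6000×1.0000 = 0.9245 bits


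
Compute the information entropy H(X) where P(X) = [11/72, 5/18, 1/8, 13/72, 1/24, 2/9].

H(X) = -Σ p(x) log₂ p(x)
  -11/72 × log₂(11/72) = 0.4141
  -5/18 × log₂(5/18) = 0.5133
  -1/8 × log₂(1/8) = 0.3750
  -13/72 × log₂(13/72) = 0.4459
  -1/24 × log₂(1/24) = 0.1910
  -2/9 × log₂(2/9) = 0.4822
H(X) = 2.4216 bits


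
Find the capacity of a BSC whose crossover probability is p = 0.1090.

For BSC with error probability p:
C = 1 - H(p) where H(p) is binary entropy
H(0.1090) = -0.1090 × log₂(0.1090) - 0.8910 × log₂(0.8910)
H(p) = 0.4969
C = 1 - 0.4969 = 0.5031 bits/use


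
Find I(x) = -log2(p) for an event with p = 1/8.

Information content I(x) = -log₂(p(x))
I = -log₂(1/8) = -log₂(0.1250)
I = 3.0000 bits


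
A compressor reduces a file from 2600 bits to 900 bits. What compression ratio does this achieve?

Compression ratio = Original / Compressed
= 2600 / 900 = 2.89:1


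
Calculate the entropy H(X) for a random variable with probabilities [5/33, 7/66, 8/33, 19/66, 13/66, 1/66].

H(X) = -Σ p(x) log₂ p(x)
  -5/33 × log₂(5/33) = 0.4125
  -7/66 × log₂(7/66) = 0.3433
  -8/33 × log₂(8/33) = 0.4956
  -19/66 × log₂(19/66) = 0.5172
  -13/66 × log₂(13/66) = 0.4617
  -1/66 × log₂(1/66) = 0.0916
H(X) = 2.3219 bits


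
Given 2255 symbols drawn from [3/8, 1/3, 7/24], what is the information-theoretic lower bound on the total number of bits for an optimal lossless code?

Entropy H = 1.5774 bits/symbol
Minimum bits = H × n = 1.5774 × 2255
= 3557.10 bits


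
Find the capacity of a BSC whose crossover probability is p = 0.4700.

For BSC with error probability p:
C = 1 - H(p) where H(p) is binary entropy
H(0.4700) = -0.4700 × log₂(0.4700) - 0.5300 × log₂(0.5300)
H(p) = 0.9974
C = 1 - 0.9974 = 0.0026 bits/use


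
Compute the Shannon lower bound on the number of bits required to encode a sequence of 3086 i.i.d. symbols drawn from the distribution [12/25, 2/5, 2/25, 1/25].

Entropy H = 1.5143 bits/symbol
Minimum bits = H × n = 1.5143 × 3086
= 4673.14 bits


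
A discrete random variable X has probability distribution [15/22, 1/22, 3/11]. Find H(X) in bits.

H(X) = -Σ p(x) log₂ p(x)
  -15/22 × log₂(15/22) = 0.3767
  -1/22 × log₂(1/22) = 0.2027
  -3/11 × log₂(3/11) = 0.5112
H(X) = 1.0907 bits


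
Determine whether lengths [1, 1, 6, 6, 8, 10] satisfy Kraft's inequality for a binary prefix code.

Kraft inequality: Σ 2^(-l_i) ≤ 1 for prefix-free code
Calculating: 2^(-1) + 2^(-1) + 2^(-6) + 2^(-6) + 2^(-8) + 2^(-10)
= 0.5 + 0.5 + 0.015625 + 0.015625 + 0.00390625 + 0.0009765625
= 1.0361
Since 1.0361 > 1, prefix-free code does not exist


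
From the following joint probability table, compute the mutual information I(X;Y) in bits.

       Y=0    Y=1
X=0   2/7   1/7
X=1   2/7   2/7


H(X) = 0.9852, H(Y) = 0.9852, H(X,Y) = 1.9502
I(X;Y) = H(X) + H(Y) - H(X,Y) = 0.0202 bits


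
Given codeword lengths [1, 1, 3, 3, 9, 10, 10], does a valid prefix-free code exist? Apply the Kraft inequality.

Kraft inequality: Σ 2^(-l_i) ≤ 1 for prefix-free code
Calculating: 2^(-1) + 2^(-1) + 2^(-3) + 2^(-3) + 2^(-9) + 2^(-10) + 2^(-10)
= 0.5 + 0.5 + 0.125 + 0.125 + 0.001953125 + 0.0009765625 + 0.0009765625
= 1.2539
Since 1.2539 > 1, prefix-free code does not exist


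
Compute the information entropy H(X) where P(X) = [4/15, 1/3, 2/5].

H(X) = -Σ p(x) log₂ p(x)
  -4/15 × log₂(4/15) = 0.5085
  -1/3 × log₂(1/3) = 0.5283
  -2/5 × log₂(2/5) = 0.5288
H(X) = 1.5656 bits


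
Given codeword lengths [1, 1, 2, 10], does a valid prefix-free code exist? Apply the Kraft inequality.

Kraft inequality: Σ 2^(-l_i) ≤ 1 for prefix-free code
Calculating: 2^(-1) + 2^(-1) + 2^(-2) + 2^(-10)
= 0.5 + 0.5 + 0.25 + 0.0009765625
= 1.2510
Since 1.2510 > 1, prefix-free code does not exist


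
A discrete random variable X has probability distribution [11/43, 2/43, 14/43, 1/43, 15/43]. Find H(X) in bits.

H(X) = -Σ p(x) log₂ p(x)
  -11/43 × log₂(11/43) = 0.5031
  -2/43 × log₂(2/43) = 0.2059
  -14/43 × log₂(14/43) = 0.5271
  -1/43 × log₂(1/43) = 0.1262
  -15/43 × log₂(15/43) = 0.5300
H(X) = 1.8923 bits


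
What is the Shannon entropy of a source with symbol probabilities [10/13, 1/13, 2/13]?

H(X) = -Σ p(x) log₂ p(x)
  -10/13 × log₂(10/13) = 0.2912
  -1/13 × log₂(1/13) = 0.2846
  -2/13 × log₂(2/13) = 0.4155
H(X) = 0.9913 bits


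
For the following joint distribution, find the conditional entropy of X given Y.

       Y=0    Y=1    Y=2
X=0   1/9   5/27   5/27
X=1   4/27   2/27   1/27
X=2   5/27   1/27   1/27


H(X|Y) = Σ_y p(y) H(X|Y=y)
  p(Y=0) = 4/9, H(X|Y=0) = 1.5546
  p(Y=1) = 8/27, H(X|Y=1) = 1.2988
  p(Y=2) = 7/27, H(X|Y=2) = 1.1488
H(X|Y) = 0.4444×1.5546 + 0.2963×1.2988 + 0.2593×1.1488 = 1.3736 bits


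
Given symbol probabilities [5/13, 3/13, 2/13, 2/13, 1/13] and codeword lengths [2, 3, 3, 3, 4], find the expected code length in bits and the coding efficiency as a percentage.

Average length L = Σ p_i × l_i = 2.6923 bits
Entropy H = 2.1339 bits
Efficiency η = H/L × 100% = 79.26%


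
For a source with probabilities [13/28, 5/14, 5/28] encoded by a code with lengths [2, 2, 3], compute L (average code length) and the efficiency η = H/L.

Average length L = Σ p_i × l_i = 2.1786 bits
Entropy H = 1.4883 bits
Efficiency η = H/L × 100% = 68.31%


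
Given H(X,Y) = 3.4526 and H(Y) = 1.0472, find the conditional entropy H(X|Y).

Chain rule: H(X,Y) = H(X|Y) + H(Y)
H(X|Y) = H(X,Y) - H(Y) = 3.4526 - 1.0472 = 2.4054 bits


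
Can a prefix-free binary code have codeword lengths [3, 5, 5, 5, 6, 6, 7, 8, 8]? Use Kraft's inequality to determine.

Kraft inequality: Σ 2^(-l_i) ≤ 1 for prefix-free code
Calculating: 2^(-3) + 2^(-5) + 2^(-5) + 2^(-5) + 2^(-6) + 2^(-6) + 2^(-7) + 2^(-8) + 2^(-8)
= 0.125 + 0.03125 + 0.03125 + 0.03125 + 0.015625 + 0.015625 + 0.0078125 + 0.00390625 + 0.00390625
= 0.2656
Since 0.2656 ≤ 1, prefix-free code exists


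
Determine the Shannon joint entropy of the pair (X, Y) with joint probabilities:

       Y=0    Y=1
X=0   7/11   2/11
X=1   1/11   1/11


H(X,Y) = -Σ p(x,y) log₂ p(x,y)
  p(0,0)=7/11: -0.6364 × log₂(0.6364) = 0.4150
  p(0,1)=2/11: -0.1818 × log₂(0.1818) = 0.4472
  p(1,0)=1/11: -0.0909 × log₂(0.0909) = 0.3145
  p(1,1)=1/11: -0.0909 × log₂(0.0909) = 0.3145
H(X,Y) = 1.4911 bits


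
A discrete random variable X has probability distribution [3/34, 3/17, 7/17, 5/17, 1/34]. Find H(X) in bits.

H(X) = -Σ p(x) log₂ p(x)
  -3/34 × log₂(3/34) = 0.3090
  -3/17 × log₂(3/17) = 0.4416
  -7/17 × log₂(7/17) = 0.5271
  -5/17 × log₂(5/17) = 0.5193
  -1/34 × log₂(1/34) = 0.1496
H(X) = 1.9467 bits


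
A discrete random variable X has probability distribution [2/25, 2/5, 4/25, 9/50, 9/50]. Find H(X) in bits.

H(X) = -Σ p(x) log₂ p(x)
  -2/25 × log₂(2/25) = 0.2915
  -2/5 × log₂(2/5) = 0.5288
  -4/25 × log₂(4/25) = 0.4230
  -9/50 × log₂(9/50) = 0.4453
  -9/50 × log₂(9/50) = 0.4453
H(X) = 2.1339 bits


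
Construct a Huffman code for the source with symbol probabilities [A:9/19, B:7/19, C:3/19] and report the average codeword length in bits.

Huffman tree construction:
Combine smallest probabilities repeatedly
Resulting codes:
  A: 0 (length 1)
  B: 11 (length 2)
  C: 10 (length 2)
Average length = Σ p(s) × length(s) = 1.5263 bits


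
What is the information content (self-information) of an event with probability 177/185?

Information content I(x) = -log₂(p(x))
I = -log₂(177/185) = -log₂(0.9568)
I = 0.0638 bits


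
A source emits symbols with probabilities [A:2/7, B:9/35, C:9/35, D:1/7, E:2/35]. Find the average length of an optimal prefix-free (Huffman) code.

Huffman tree construction:
Combine smallest probabilities repeatedly
Resulting codes:
  A: 11 (length 2)
  B: 01 (length 2)
  C: 10 (length 2)
  D: 001 (length 3)
  E: 000 (length 3)
Average length = Σ p(s) × length(s) = 2.2000 bits


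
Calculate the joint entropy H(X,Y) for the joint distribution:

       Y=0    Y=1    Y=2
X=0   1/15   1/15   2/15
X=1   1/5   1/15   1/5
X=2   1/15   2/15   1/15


H(X,Y) = -Σ p(x,y) log₂ p(x,y)
  p(0,0)=1/15: -0.0667 × log₂(0.0667) = 0.2605
  p(0,1)=1/15: -0.0667 × log₂(0.0667) = 0.2605
  p(0,2)=2/15: -0.1333 × log₂(0.1333) = 0.3876
  p(1,0)=1/5: -0.2000 × log₂(0.2000) = 0.4644
  p(1,1)=1/15: -0.0667 × log₂(0.0667) = 0.2605
  p(1,2)=1/5: -0.2000 × log₂(0.2000) = 0.4644
  p(2,0)=1/15: -0.0667 × log₂(0.0667) = 0.2605
  p(2,1)=2/15: -0.1333 × log₂(0.1333) = 0.3876
  p(2,2)=1/15: -0.0667 × log₂(0.0667) = 0.2605
H(X,Y) = 3.0062 bits


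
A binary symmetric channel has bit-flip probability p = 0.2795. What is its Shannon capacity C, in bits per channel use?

For BSC with error probability p:
C = 1 - H(p) where H(p) is binary entropy
H(0.2795) = -0.2795 × log₂(0.2795) - 0.7205 × log₂(0.7205)
H(p) = 0.8548
C = 1 - 0.8548 = 0.1452 bits/use


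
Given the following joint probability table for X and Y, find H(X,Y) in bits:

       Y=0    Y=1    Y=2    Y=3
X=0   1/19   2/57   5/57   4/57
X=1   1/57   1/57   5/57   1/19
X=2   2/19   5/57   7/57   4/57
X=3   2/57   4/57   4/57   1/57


H(X,Y) = -Σ p(x,y) log₂ p(x,y)
  p(0,0)=1/19: -0.0526 × log₂(0.0526) = 0.2236
  p(0,1)=2/57: -0.0351 × log₂(0.0351) = 0.1696
  p(0,2)=5/57: -0.0877 × log₂(0.0877) = 0.3080
  p(0,3)=4/57: -0.0702 × log₂(0.0702) = 0.2690
  p(1,0)=1/57: -0.0175 × log₂(0.0175) = 0.1023
  p(1,1)=1/57: -0.0175 × log₂(0.0175) = 0.1023
  p(1,2)=5/57: -0.0877 × log₂(0.0877) = 0.3080
  p(1,3)=1/19: -0.0526 × log₂(0.0526) = 0.2236
  p(2,0)=2/19: -0.1053 × log₂(0.1053) = 0.3419
  p(2,1)=5/57: -0.0877 × log₂(0.0877) = 0.3080
  p(2,2)=7/57: -0.1228 × log₂(0.1228) = 0.3716
  p(2,3)=4/57: -0.0702 × log₂(0.0702) = 0.2690
  p(3,0)=2/57: -0.0351 × log₂(0.0351) = 0.1696
  p(3,1)=4/57: -0.0702 × log₂(0.0702) = 0.2690
  p(3,2)=4/57: -0.0702 × log₂(0.0702) = 0.2690
  p(3,3)=1/57: -0.0175 × log₂(0.0175) = 0.1023
H(X,Y) = 3.8066 bits


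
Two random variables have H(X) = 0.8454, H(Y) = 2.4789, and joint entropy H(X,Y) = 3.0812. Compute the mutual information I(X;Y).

I(X;Y) = H(X) + H(Y) - H(X,Y)
I(X;Y) = 0.8454 + 2.4789 - 3.0812 = 0.2431 bits


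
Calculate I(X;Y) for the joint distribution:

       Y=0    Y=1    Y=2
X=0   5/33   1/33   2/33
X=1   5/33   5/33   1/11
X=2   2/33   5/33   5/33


H(X) = 1.5557, H(Y) = 1.5810, H(X,Y) = 3.0201
I(X;Y) = H(X) + H(Y) - H(X,Y) = 0.1167 bits


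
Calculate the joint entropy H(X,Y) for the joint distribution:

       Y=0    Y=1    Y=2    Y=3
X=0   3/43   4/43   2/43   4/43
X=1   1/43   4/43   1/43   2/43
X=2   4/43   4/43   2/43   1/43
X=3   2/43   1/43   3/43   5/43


H(X,Y) = -Σ p(x,y) log₂ p(x,y)
  p(0,0)=3/43: -0.0698 × log₂(0.0698) = 0.2680
  p(0,1)=4/43: -0.0930 × log₂(0.0930) = 0.3187
  p(0,2)=2/43: -0.0465 × log₂(0.0465) = 0.2059
  p(0,3)=4/43: -0.0930 × log₂(0.0930) = 0.3187
  p(1,0)=1/43: -0.0233 × log₂(0.0233) = 0.1262
  p(1,1)=4/43: -0.0930 × log₂(0.0930) = 0.3187
  p(1,2)=1/43: -0.0233 × log₂(0.0233) = 0.1262
  p(1,3)=2/43: -0.0465 × log₂(0.0465) = 0.2059
  p(2,0)=4/43: -0.0930 × log₂(0.0930) = 0.3187
  p(2,1)=4/43: -0.0930 × log₂(0.0930) = 0.3187
  p(2,2)=2/43: -0.0465 × log₂(0.0465) = 0.2059
  p(2,3)=1/43: -0.0233 × log₂(0.0233) = 0.1262
  p(3,0)=2/43: -0.0465 × log₂(0.0465) = 0.2059
  p(3,1)=1/43: -0.0233 × log₂(0.0233) = 0.1262
  p(3,2)=3/43: -0.0698 × log₂(0.0698) = 0.2680
  p(3,3)=5/43: -0.1163 × log₂(0.1163) = 0.3610
H(X,Y) = 3.8188 bits


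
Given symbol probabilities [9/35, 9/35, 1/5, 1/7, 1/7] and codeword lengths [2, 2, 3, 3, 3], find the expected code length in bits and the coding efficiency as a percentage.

Average length L = Σ p_i × l_i = 2.4857 bits
Entropy H = 2.2742 bits
Efficiency η = H/L × 100% = 91.49%


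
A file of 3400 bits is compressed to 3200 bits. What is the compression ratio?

Compression ratio = Original / Compressed
= 3400 / 3200 = 1.06:1


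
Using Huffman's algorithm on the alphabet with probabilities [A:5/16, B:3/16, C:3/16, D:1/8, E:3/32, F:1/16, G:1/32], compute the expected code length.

Huffman tree construction:
Combine smallest probabilities repeatedly
Resulting codes:
  A: 10 (length 2)
  B: 111 (length 3)
  C: 00 (length 2)
  D: 110 (length 3)
  E: 010 (length 3)
  F: 0111 (length 4)
  G: 0110 (length 4)
Average length = Σ p(s) × length(s) = 2.5938 bits


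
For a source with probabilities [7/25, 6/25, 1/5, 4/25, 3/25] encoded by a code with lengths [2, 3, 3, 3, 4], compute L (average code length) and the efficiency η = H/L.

Average length L = Σ p_i × l_i = 2.8400 bits
Entropy H = 2.2628 bits
Efficiency η = H/L × 100% = 79.68%


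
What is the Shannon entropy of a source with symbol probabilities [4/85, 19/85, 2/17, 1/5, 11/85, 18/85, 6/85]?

H(X) = -Σ p(x) log₂ p(x)
  -4/85 × log₂(4/85) = 0.2075
  -19/85 × log₂(19/85) = 0.4832
  -2/17 × log₂(2/17) = 0.3632
  -1/5 × log₂(1/5) = 0.4644
  -11/85 × log₂(11/85) = 0.3818
  -18/85 × log₂(18/85) = 0.4742
  -6/85 × log₂(6/85) = 0.2700
H(X) = 2.6442 bits


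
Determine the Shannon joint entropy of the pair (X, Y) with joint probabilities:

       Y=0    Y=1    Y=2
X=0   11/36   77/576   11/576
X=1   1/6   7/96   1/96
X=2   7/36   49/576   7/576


H(X,Y) = -Σ p(x,y) log₂ p(x,y)
  p(0,0)=11/36: -0.3056 × log₂(0.3056) = 0.5227
  p(0,1)=77/576: -0.1337 × log₂(0.1337) = 0.3881
  p(0,2)=11/576: -0.0191 × log₂(0.0191) = 0.1091
  p(1,0)=1/6: -0.1667 × log₂(0.1667) = 0.4308
  p(1,1)=7/96: -0.0729 × log₂(0.0729) = 0.2755
  p(1,2)=1/96: -0.0104 × log₂(0.0104) = 0.0686
  p(2,0)=7/36: -0.1944 × log₂(0.1944) = 0.4594
  p(2,1)=49/576: -0.0851 × log₂(0.0851) = 0.3024
  p(2,2)=7/576: -0.0122 × log₂(0.0122) = 0.0773
H(X,Y) = 2.6338 bits


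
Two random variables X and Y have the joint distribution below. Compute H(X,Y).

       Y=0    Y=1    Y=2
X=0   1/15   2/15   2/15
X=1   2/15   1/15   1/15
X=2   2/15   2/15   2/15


H(X,Y) = -Σ p(x,y) log₂ p(x,y)
  p(0,0)=1/15: -0.0667 × log₂(0.0667) = 0.2605
  p(0,1)=2/15: -0.1333 × log₂(0.1333) = 0.3876
  p(0,2)=2/15: -0.1333 × log₂(0.1333) = 0.3876
  p(1,0)=2/15: -0.1333 × log₂(0.1333) = 0.3876
  p(1,1)=1/15: -0.0667 × log₂(0.0667) = 0.2605
  p(1,2)=1/15: -0.0667 × log₂(0.0667) = 0.2605
  p(2,0)=2/15: -0.1333 × log₂(0.1333) = 0.3876
  p(2,1)=2/15: -0.1333 × log₂(0.1333) = 0.3876
  p(2,2)=2/15: -0.1333 × log₂(0.1333) = 0.3876
H(X,Y) = 3.1069 bits


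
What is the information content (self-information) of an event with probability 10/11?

Information content I(x) = -log₂(p(x))
I = -log₂(10/11) = -log₂(0.9091)
I = 0.1375 bits


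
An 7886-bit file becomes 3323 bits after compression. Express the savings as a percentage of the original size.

Space savings = (1 - Compressed/Original) × 100%
= (1 - 3323/7886) × 100%
= 57.86%


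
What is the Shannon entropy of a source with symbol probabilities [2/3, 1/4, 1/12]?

H(X) = -Σ p(x) log₂ p(x)
  -2/3 × log₂(2/3) = 0.3900
  -1/4 × log₂(1/4) = 0.5000
  -1/12 × log₂(1/12) = 0.2987
H(X) = 1.1887 bits


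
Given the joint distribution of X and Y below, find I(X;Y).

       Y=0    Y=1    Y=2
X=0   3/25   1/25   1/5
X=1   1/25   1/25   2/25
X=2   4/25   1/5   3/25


H(X) = 1.4619, H(Y) = 1.5690, H(X,Y) = 2.9347
I(X;Y) = H(X) + H(Y) - H(X,Y) = 0.0962 bits


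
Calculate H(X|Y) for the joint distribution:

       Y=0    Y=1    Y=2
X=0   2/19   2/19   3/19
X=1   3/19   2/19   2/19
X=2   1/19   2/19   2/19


H(X|Y) = Σ_y p(y) H(X|Y=y)
  p(Y=0) = 6/19, H(X|Y=0) = 1.4591
  p(Y=1) = 6/19, H(X|Y=1) = 1.5850
  p(Y=2) = 7/19, H(X|Y=2) = 1.5567
H(X|Y) = 0.3158×1.4591 + 0.3158×1.5850 + 0.3684×1.5567 = 1.5348 bits


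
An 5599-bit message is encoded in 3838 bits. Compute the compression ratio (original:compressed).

Compression ratio = Original / Compressed
= 5599 / 3838 = 1.46:1


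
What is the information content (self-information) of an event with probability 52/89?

Information content I(x) = -log₂(p(x))
I = -log₂(52/89) = -log₂(0.5843)
I = 0.7753 bits


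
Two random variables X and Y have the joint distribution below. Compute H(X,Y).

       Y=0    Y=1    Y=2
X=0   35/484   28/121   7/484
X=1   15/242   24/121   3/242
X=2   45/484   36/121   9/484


H(X,Y) = -Σ p(x,y) log₂ p(x,y)
  p(0,0)=35/484: -0.0723 × log₂(0.0723) = 0.2740
  p(0,1)=28/121: -0.2314 × log₂(0.2314) = 0.4886
  p(0,2)=7/484: -0.0145 × log₂(0.0145) = 0.0884
  p(1,0)=15/242: -0.0620 × log₂(0.0620) = 0.2487
  p(1,1)=24/121: -0.1983 × log₂(0.1983) = 0.4629
  p(1,2)=3/242: -0.0124 × log₂(0.0124) = 0.0785
  p(2,0)=45/484: -0.0930 × log₂(0.0930) = 0.3186
  p(2,1)=36/121: -0.2975 × log₂(0.2975) = 0.5203
  p(2,2)=9/484: -0.0186 × log₂(0.0186) = 0.1069
H(X,Y) = 2.5870 bits


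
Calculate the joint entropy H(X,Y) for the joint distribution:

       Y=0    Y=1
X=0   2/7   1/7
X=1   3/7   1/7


H(X,Y) = -Σ p(x,y) log₂ p(x,y)
  p(0,0)=2/7: -0.2857 × log₂(0.2857) = 0.5164
  p(0,1)=1/7: -0.1429 × log₂(0.1429) = 0.4011
  p(1,0)=3/7: -0.4286 × log₂(0.4286) = 0.5239
  p(1,1)=1/7: -0.1429 × log₂(0.1429) = 0.4011
H(X,Y) = 1.8424 bits


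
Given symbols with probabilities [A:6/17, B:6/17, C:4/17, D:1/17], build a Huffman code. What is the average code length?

Huffman tree construction:
Combine smallest probabilities repeatedly
Resulting codes:
  A: 11 (length 2)
  B: 0 (length 1)
  C: 101 (length 3)
  D: 100 (length 3)
Average length = Σ p(s) × length(s) = 1.9412 bits


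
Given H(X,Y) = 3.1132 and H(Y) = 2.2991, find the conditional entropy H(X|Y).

Chain rule: H(X,Y) = H(X|Y) + H(Y)
H(X|Y) = H(X,Y) - H(Y) = 3.1132 - 2.2991 = 0.8141 bits


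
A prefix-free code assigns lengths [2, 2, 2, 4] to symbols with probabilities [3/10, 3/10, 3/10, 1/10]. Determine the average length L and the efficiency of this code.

Average length L = Σ p_i × l_i = 2.2000 bits
Entropy H = 1.8955 bits
Efficiency η = H/L × 100% = 86.16%


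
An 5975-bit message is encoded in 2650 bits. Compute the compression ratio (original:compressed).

Compression ratio = Original / Compressed
= 5975 / 2650 = 2.25:1


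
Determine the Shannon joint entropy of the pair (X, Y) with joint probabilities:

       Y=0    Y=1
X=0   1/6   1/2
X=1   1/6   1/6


H(X,Y) = -Σ p(x,y) log₂ p(x,y)
  p(0,0)=1/6: -0.1667 × log₂(0.1667) = 0.4308
  p(0,1)=1/2: -0.5000 × log₂(0.5000) = 0.5000
  p(1,0)=1/6: -0.1667 × log₂(0.1667) = 0.4308
  p(1,1)=1/6: -0.1667 × log₂(0.1667) = 0.4308
H(X,Y) = 1.7925 bits


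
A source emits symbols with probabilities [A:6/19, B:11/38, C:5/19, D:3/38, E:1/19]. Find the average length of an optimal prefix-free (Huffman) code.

Huffman tree construction:
Combine smallest probabilities repeatedly
Resulting codes:
  A: 11 (length 2)
  B: 10 (length 2)
  C: 01 (length 2)
  D: 001 (length 3)
  E: 000 (length 3)
Average length = Σ p(s) × length(s) = 2.1316 bits


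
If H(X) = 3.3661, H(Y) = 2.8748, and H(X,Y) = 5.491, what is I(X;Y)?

I(X;Y) = H(X) + H(Y) - H(X,Y)
I(X;Y) = 3.3661 + 2.8748 - 5.491 = 0.7499 bits


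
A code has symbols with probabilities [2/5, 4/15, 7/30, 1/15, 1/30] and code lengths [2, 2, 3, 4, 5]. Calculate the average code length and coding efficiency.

Average length L = Σ p_i × l_i = 2.4667 bits
Entropy H = 1.9512 bits
Efficiency η = H/L × 100% = 79.10%


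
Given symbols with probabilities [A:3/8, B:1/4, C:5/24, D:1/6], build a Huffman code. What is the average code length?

Huffman tree construction:
Combine smallest probabilities repeatedly
Resulting codes:
  A: 11 (length 2)
  B: 10 (length 2)
  C: 01 (length 2)
  D: 00 (length 2)
Average length = Σ p(s) × length(s) = 2.0000 bits


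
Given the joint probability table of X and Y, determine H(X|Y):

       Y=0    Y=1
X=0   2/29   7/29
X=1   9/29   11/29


H(X|Y) = Σ_y p(y) H(X|Y=y)
  p(Y=0) = 11/29, H(X|Y=0) = 0.6840
  p(Y=1) = 18/29, H(X|Y=1) = 0.9641
H(X|Y) = 0.3793×0.6840 + 0.6207×0.9641 = 0.8579 bits


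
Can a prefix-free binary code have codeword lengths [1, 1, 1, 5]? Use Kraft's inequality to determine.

Kraft inequality: Σ 2^(-l_i) ≤ 1 for prefix-free code
Calculating: 2^(-1) + 2^(-1) + 2^(-1) + 2^(-5)
= 0.5 + 0.5 + 0.5 + 0.03125
= 1.5312
Since 1.5312 > 1, prefix-free code does not exist


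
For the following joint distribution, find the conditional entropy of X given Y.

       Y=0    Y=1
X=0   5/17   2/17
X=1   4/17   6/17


H(X|Y) = Σ_y p(y) H(X|Y=y)
  p(Y=0) = 9/17, H(X|Y=0) = 0.9911
  p(Y=1) = 8/17, H(X|Y=1) = 0.8113
H(X|Y) = 0.5294×0.9911 + 0.4706×0.8113 = 0.9065 bits


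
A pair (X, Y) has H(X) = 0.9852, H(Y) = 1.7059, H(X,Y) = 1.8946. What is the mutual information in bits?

I(X;Y) = H(X) + H(Y) - H(X,Y)
I(X;Y) = 0.9852 + 1.7059 - 1.8946 = 0.7965 bits


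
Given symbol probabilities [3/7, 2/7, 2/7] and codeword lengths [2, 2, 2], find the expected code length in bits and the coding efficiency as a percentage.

Average length L = Σ p_i × l_i = 2.0000 bits
Entropy H = 1.5567 bits
Efficiency η = H/L × 100% = 77.83%


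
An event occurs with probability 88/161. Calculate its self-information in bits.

Information content I(x) = -log₂(p(x))
I = -log₂(88/161) = -log₂(0.5466)
I = 0.8715 bits


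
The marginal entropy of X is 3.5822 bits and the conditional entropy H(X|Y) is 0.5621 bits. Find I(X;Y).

I(X;Y) = H(X) - H(X|Y)
I(X;Y) = 3.5822 - 0.5621 = 3.0201 bits


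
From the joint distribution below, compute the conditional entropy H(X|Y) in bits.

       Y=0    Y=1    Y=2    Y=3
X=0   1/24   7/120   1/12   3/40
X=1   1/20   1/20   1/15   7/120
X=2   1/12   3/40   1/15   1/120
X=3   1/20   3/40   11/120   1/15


H(X|Y) = Σ_y p(y) H(X|Y=y)
  p(Y=0) = 9/40, H(X|Y=0) = 1.9457
  p(Y=1) = 31/120, H(X|Y=1) = 1.9794
  p(Y=2) = 37/120, H(X|Y=2) = 1.9859
  p(Y=3) = 5/24, H(X|Y=3) = 1.7566
H(X|Y) = 0.2250×1.9457 + 0.2583×1.9794 + 0.3083×1.9859 + 0.2083×1.7566 = 1.9274 bits


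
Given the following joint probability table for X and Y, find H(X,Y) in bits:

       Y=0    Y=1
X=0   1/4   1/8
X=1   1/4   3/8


H(X,Y) = -Σ p(x,y) log₂ p(x,y)
  p(0,0)=1/4: -0.2500 × log₂(0.2500) = 0.5000
  p(0,1)=1/8: -0.1250 × log₂(0.1250) = 0.3750
  p(1,0)=1/4: -0.2500 × log₂(0.2500) = 0.5000
  p(1,1)=3/8: -0.3750 × log₂(0.3750) = 0.5306
H(X,Y) = 1.9056 bits


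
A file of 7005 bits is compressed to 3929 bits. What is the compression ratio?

Compression ratio = Original / Compressed
= 7005 / 3929 = 1.78:1


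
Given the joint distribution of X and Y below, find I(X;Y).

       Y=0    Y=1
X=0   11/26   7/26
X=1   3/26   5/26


H(X) = 0.8905, H(Y) = 0.9957, H(X,Y) = 1.8516
I(X;Y) = H(X) + H(Y) - H(X,Y) = 0.0346 bits


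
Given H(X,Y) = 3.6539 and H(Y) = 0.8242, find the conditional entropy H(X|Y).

Chain rule: H(X,Y) = H(X|Y) + H(Y)
H(X|Y) = H(X,Y) - H(Y) = 3.6539 - 0.8242 = 2.8297 bits


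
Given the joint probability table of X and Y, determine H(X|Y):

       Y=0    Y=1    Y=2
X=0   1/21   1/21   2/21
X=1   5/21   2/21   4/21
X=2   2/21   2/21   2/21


H(X|Y) = Σ_y p(y) H(X|Y=y)
  p(Y=0) = 8/21, H(X|Y=0) = 1.2988
  p(Y=1) = 5/21, H(X|Y=1) = 1.5219
  p(Y=2) = 8/21, H(X|Y=2) = 1.5000
H(X|Y) = 0.3810×1.2988 + 0.2381×1.5219 + 0.3810×1.5000 = 1.4286 bits


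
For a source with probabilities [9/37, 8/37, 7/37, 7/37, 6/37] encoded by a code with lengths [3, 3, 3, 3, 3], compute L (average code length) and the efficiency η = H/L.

Average length L = Σ p_i × l_i = 3.0000 bits
Entropy H = 2.3083 bits
Efficiency η = H/L × 100% = 76.94%


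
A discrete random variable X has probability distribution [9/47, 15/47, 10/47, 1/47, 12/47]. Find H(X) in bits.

H(X) = -Σ p(x) log₂ p(x)
  -9/47 × log₂(9/47) = 0.4566
  -15/47 × log₂(15/47) = 0.5259
  -10/47 × log₂(10/47) = 0.4750
  -1/47 × log₂(1/47) = 0.1182
  -12/47 × log₂(12/47) = 0.5029
H(X) = 2.0786 bits


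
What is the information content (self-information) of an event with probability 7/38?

Information content I(x) = -log₂(p(x))
I = -log₂(7/38) = -log₂(0.1842)
I = 2.4406 bits


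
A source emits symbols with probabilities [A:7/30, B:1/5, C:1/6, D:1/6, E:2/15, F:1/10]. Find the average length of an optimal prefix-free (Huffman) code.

Huffman tree construction:
Combine smallest probabilities repeatedly
Resulting codes:
  A: 01 (length 2)
  B: 00 (length 2)
  C: 110 (length 3)
  D: 111 (length 3)
  E: 101 (length 3)
  F: 100 (length 3)
Average length = Σ p(s) × length(s) = 2.5667 bits


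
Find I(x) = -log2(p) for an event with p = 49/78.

Information content I(x) = -log₂(p(x))
I = -log₂(49/78) = -log₂(0.6282)
I = 0.6707 bits


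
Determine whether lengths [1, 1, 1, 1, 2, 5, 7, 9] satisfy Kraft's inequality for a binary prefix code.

Kraft inequality: Σ 2^(-l_i) ≤ 1 for prefix-free code
Calculating: 2^(-1) + 2^(-1) + 2^(-1) + 2^(-1) + 2^(-2) + 2^(-5) + 2^(-7) + 2^(-9)
= 0.5 + 0.5 + 0.5 + 0.5 + 0.25 + 0.03125 + 0.0078125 + 0.001953125
= 2.2910
Since 2.2910 > 1, prefix-free code does not exist


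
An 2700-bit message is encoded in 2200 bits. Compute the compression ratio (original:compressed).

Compression ratio = Original / Compressed
= 2700 / 2200 = 1.23:1


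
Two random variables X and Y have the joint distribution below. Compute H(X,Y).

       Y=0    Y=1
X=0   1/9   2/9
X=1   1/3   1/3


H(X,Y) = -Σ p(x,y) log₂ p(x,y)
  p(0,0)=1/9: -0.1111 × log₂(0.1111) = 0.3522
  p(0,1)=2/9: -0.2222 × log₂(0.2222) = 0.4822
  p(1,0)=1/3: -0.3333 × log₂(0.3333) = 0.5283
  p(1,1)=1/3: -0.3333 × log₂(0.3333) = 0.5283
H(X,Y) = 1.8911 bits


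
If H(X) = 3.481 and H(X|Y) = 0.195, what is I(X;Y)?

I(X;Y) = H(X) - H(X|Y)
I(X;Y) = 3.481 - 0.195 = 3.286 bits


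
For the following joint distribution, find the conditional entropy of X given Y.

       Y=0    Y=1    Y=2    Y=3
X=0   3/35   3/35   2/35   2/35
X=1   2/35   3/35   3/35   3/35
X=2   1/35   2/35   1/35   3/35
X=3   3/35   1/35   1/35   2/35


H(X|Y) = Σ_y p(y) H(X|Y=y)
  p(Y=0) = 9/35, H(X|Y=0) = 1.8911
  p(Y=1) = 9/35, H(X|Y=1) = 1.8911
  p(Y=2) = 1/5, H(X|Y=2) = 1.8424
  p(Y=3) = 2/7, H(X|Y=3) = 1.9710
H(X|Y) = 0.2571×1.8911 + 0.2571×1.8911 + 0.2000×1.8424 + 0.2857×1.9710 = 1.9041 bits


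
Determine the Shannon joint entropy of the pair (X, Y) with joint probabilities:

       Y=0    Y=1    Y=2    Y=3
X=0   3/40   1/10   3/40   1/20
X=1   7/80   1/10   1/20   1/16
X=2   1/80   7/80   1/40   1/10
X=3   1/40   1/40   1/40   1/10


H(X,Y) = -Σ p(x,y) log₂ p(x,y)
  p(0,0)=3/40: -0.0750 × log₂(0.0750) = 0.2803
  p(0,1)=1/10: -0.1000 × log₂(0.1000) = 0.3322
  p(0,2)=3/40: -0.0750 × log₂(0.0750) = 0.2803
  p(0,3)=1/20: -0.0500 × log₂(0.0500) = 0.2161
  p(1,0)=7/80: -0.0875 × log₂(0.0875) = 0.3075
  p(1,1)=1/10: -0.1000 × log₂(0.1000) = 0.3322
  p(1,2)=1/20: -0.0500 × log₂(0.0500) = 0.2161
  p(1,3)=1/16: -0.0625 × log₂(0.0625) = 0.2500
  p(2,0)=1/80: -0.0125 × log₂(0.0125) = 0.0790
  p(2,1)=7/80: -0.0875 × log₂(0.0875) = 0.3075
  p(2,2)=1/40: -0.0250 × log₂(0.0250) = 0.1330
  p(2,3)=1/10: -0.1000 × log₂(0.1000) = 0.3322
  p(3,0)=1/40: -0.0250 × log₂(0.0250) = 0.1330
  p(3,1)=1/40: -0.0250 × log₂(0.0250) = 0.1330
  p(3,2)=1/40: -0.0250 × log₂(0.0250) = 0.1330
  p(3,3)=1/10: -0.1000 × log₂(0.1000) = 0.3322
H(X,Y) = 3.7978 bits


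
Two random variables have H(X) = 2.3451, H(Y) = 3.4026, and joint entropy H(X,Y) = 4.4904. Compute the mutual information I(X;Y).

I(X;Y) = H(X) + H(Y) - H(X,Y)
I(X;Y) = 2.3451 + 3.4026 - 4.4904 = 1.2573 bits


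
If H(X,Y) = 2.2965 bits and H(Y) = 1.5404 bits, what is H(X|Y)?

Chain rule: H(X,Y) = H(X|Y) + H(Y)
H(X|Y) = H(X,Y) - H(Y) = 2.2965 - 1.5404 = 0.7561 bits


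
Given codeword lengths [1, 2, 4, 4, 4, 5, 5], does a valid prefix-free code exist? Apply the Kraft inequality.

Kraft inequality: Σ 2^(-l_i) ≤ 1 for prefix-free code
Calculating: 2^(-1) + 2^(-2) + 2^(-4) + 2^(-4) + 2^(-4) + 2^(-5) + 2^(-5)
= 0.5 + 0.25 + 0.0625 + 0.0625 + 0.0625 + 0.03125 + 0.03125
= 1.0000
Since 1.0000 ≤ 1, prefix-free code exists


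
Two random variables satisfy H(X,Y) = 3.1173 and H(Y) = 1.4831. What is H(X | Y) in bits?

Chain rule: H(X,Y) = H(X|Y) + H(Y)
H(X|Y) = H(X,Y) - H(Y) = 3.1173 - 1.4831 = 1.6342 bits


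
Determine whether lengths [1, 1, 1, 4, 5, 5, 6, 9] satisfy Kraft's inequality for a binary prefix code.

Kraft inequality: Σ 2^(-l_i) ≤ 1 for prefix-free code
Calculating: 2^(-1) + 2^(-1) + 2^(-1) + 2^(-4) + 2^(-5) + 2^(-5) + 2^(-6) + 2^(-9)
= 0.5 + 0.5 + 0.5 + 0.0625 + 0.03125 + 0.03125 + 0.015625 + 0.001953125
= 1.6426
Since 1.6426 > 1, prefix-free code does not exist


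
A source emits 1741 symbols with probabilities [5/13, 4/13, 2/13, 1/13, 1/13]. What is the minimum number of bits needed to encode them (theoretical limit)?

Entropy H = 2.0382 bits/symbol
Minimum bits = H × n = 2.0382 × 1741
= 3548.44 bits


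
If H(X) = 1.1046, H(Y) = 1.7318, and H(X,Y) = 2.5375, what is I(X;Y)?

I(X;Y) = H(X) + H(Y) - H(X,Y)
I(X;Y) = 1.1046 + 1.7318 - 2.5375 = 0.2989 bits


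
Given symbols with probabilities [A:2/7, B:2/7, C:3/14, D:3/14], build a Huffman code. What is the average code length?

Huffman tree construction:
Combine smallest probabilities repeatedly
Resulting codes:
  A: 10 (length 2)
  B: 11 (length 2)
  C: 00 (length 2)
  D: 01 (length 2)
Average length = Σ p(s) × length(s) = 2.0000 bits


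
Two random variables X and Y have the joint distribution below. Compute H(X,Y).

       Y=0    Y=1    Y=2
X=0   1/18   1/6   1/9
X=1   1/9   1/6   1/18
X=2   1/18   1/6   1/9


H(X,Y) = -Σ p(x,y) log₂ p(x,y)
  p(0,0)=1/18: -0.0556 × log₂(0.0556) = 0.2317
  p(0,1)=1/6: -0.1667 × log₂(0.1667) = 0.4308
  p(0,2)=1/9: -0.1111 × log₂(0.1111) = 0.3522
  p(1,0)=1/9: -0.1111 × log₂(0.1111) = 0.3522
  p(1,1)=1/6: -0.1667 × log₂(0.1667) = 0.4308
  p(1,2)=1/18: -0.0556 × log₂(0.0556) = 0.2317
  p(2,0)=1/18: -0.0556 × log₂(0.0556) = 0.2317
  p(2,1)=1/6: -0.1667 × log₂(0.1667) = 0.4308
  p(2,2)=1/9: -0.1111 × log₂(0.1111) = 0.3522
H(X,Y) = 3.0441 bits


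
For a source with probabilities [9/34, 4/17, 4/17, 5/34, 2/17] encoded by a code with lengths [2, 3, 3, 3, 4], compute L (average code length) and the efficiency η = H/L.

Average length L = Σ p_i × l_i = 2.8529 bits
Entropy H = 2.2598 bits
Efficiency η = H/L × 100% = 79.21%


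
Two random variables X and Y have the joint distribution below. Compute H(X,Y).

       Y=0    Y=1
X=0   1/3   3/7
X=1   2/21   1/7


H(X,Y) = -Σ p(x,y) log₂ p(x,y)
  p(0,0)=1/3: -0.3333 × log₂(0.3333) = 0.5283
  p(0,1)=3/7: -0.4286 × log₂(0.4286) = 0.5239
  p(1,0)=2/21: -0.0952 × log₂(0.0952) = 0.3231
  p(1,1)=1/7: -0.1429 × log₂(0.1429) = 0.4011
H(X,Y) = 1.7763 bits


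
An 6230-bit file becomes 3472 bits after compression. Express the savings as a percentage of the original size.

Space savings = (1 - Compressed/Original) × 100%
= (1 - 3472/6230) × 100%
= 44.27%


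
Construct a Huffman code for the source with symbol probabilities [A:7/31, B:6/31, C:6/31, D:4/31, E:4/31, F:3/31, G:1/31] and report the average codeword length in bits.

Huffman tree construction:
Combine smallest probabilities repeatedly
Resulting codes:
  A: 01 (length 2)
  B: 111 (length 3)
  C: 00 (length 2)
  D: 100 (length 3)
  E: 101 (length 3)
  F: 1101 (length 4)
  G: 1100 (length 4)
Average length = Σ p(s) × length(s) = 2.7097 bits


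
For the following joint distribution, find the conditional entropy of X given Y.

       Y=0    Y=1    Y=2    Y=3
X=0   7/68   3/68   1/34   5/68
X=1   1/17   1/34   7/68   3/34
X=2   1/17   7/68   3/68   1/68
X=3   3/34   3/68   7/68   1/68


H(X|Y) = Σ_y p(y) H(X|Y=y)
  p(Y=0) = 21/68, H(X|Y=0) = 1.9561
  p(Y=1) = 15/68, H(X|Y=1) = 1.8295
  p(Y=2) = 19/68, H(X|Y=2) = 1.8238
  p(Y=3) = 13/68, H(X|Y=3) = 1.6143
H(X|Y) = 0.3088×1.9561 + 0.2206×1.8295 + 0.2794×1.8238 + 0.1912×1.6143 = 1.8259 bits


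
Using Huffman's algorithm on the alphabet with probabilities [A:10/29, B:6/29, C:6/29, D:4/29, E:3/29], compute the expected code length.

Huffman tree construction:
Combine smallest probabilities repeatedly
Resulting codes:
  A: 11 (length 2)
  B: 00 (length 2)
  C: 01 (length 2)
  D: 101 (length 3)
  E: 100 (length 3)
Average length = Σ p(s) × length(s) = 2.2414 bits


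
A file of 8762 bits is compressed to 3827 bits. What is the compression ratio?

Compression ratio = Original / Compressed
= 8762 / 3827 = 2.29:1


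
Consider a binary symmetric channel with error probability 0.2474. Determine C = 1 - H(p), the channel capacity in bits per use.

For BSC with error probability p:
C = 1 - H(p) where H(p) is binary entropy
H(0.2474) = -0.2474 × log₂(0.2474) - 0.7526 × log₂(0.7526)
H(p) = 0.8071
C = 1 - 0.8071 = 0.1929 bits/use


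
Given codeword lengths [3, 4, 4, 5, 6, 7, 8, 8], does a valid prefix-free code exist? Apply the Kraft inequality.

Kraft inequality: Σ 2^(-l_i) ≤ 1 for prefix-free code
Calculating: 2^(-3) + 2^(-4) + 2^(-4) + 2^(-5) + 2^(-6) + 2^(-7) + 2^(-8) + 2^(-8)
= 0.125 + 0.0625 + 0.0625 + 0.03125 + 0.015625 + 0.0078125 + 0.00390625 + 0.00390625
= 0.3125
Since 0.3125 ≤ 1, prefix-free code exists


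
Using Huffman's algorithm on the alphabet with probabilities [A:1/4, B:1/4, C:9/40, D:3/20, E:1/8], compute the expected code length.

Huffman tree construction:
Combine smallest probabilities repeatedly
Resulting codes:
  A: 01 (length 2)
  B: 10 (length 2)
  C: 00 (length 2)
  D: 111 (length 3)
  E: 110 (length 3)
Average length = Σ p(s) × length(s) = 2.2750 bits


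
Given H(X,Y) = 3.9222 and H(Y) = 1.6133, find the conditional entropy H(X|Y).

Chain rule: H(X,Y) = H(X|Y) + H(Y)
H(X|Y) = H(X,Y) - H(Y) = 3.9222 - 1.6133 = 2.3089 bits


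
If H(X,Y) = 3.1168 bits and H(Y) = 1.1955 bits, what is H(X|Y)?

Chain rule: H(X,Y) = H(X|Y) + H(Y)
H(X|Y) = H(X,Y) - H(Y) = 3.1168 - 1.1955 = 1.9213 bits


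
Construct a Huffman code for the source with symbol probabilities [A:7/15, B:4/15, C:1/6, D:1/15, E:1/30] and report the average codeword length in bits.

Huffman tree construction:
Combine smallest probabilities repeatedly
Resulting codes:
  A: 0 (length 1)
  B: 10 (length 2)
  C: 111 (length 3)
  D: 1101 (length 4)
  E: 1100 (length 4)
Average length = Σ p(s) × length(s) = 1.9000 bits
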